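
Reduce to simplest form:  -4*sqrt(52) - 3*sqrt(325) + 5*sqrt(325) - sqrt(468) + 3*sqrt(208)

4*sqrt(52) = 8*sqrt(13); 3*sqrt(325) = 15*sqrt(13); 5*sqrt(325) = 25*sqrt(13); sqrt(468) = 6*sqrt(13); 3*sqrt(208) = 12*sqrt(13)
Combine: (-8 - 15 + 25 - 6 + 12)·sqrt(13) = 8*sqrt(13)

8*sqrt(13)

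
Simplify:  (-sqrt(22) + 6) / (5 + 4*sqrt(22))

(-118 + 29*sqrt(22))/327

Multiply numerator and denominator by -4*sqrt(22) + 5.
Denominator becomes -327; numerator becomes -29*sqrt(22) + 118.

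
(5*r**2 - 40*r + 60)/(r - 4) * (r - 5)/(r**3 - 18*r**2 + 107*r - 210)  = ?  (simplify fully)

(5*r - 10)/(r**2 - 11*r + 28)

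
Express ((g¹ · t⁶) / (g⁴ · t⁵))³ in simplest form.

t³/g⁹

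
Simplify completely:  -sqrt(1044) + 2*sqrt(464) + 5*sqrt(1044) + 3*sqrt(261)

sqrt(1044) = 6*sqrt(29); 2*sqrt(464) = 8*sqrt(29); 5*sqrt(1044) = 30*sqrt(29); 3*sqrt(261) = 9*sqrt(29)
Combine: (-6 + 8 + 30 + 9)·sqrt(29) = 41*sqrt(29)

41*sqrt(29)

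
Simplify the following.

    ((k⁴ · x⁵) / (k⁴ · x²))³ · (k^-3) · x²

x^11/k³

Inside the bracket: x³
Raise to the power 3: x⁹
Multiply by (k^-3) · x²: add exponents.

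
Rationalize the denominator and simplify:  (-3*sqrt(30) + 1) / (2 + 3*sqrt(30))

Multiply numerator and denominator by -3*sqrt(30) + 2.
Denominator becomes -266; numerator becomes -9*sqrt(30) + 272.

(-272 + 9*sqrt(30))/266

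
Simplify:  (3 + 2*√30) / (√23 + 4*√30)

Multiply numerator and denominator by -√23 + 4*√30.
Denominator becomes 457; numerator becomes -2*√690 - 3*√23 + 12*√30 + 240.

(-2*√690 - 3*√23 + 12*√30 + 240)/457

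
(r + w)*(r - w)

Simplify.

r^2 - w^2

Product of conjugates: (P+Q)(P-Q) = P^2 - Q^2.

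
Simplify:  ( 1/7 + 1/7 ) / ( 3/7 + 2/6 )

Numerator: 1/7 + 1/7 = 2/7
Denominator: 3/7 + 2/6 = 16/21
Divide: (2/7) · (21/16) = 3/8

3/8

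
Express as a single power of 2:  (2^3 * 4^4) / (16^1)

2^7

2^3 = 2^3; 4^4 = 2^8; 16^1 = 2^4
Combine exponents: 2^7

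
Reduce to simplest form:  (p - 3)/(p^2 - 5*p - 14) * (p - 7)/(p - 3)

1/(p + 2)

Factor: p^2 - 5*p - 14 = (p - 7)*(p + 2)
Cancel the common factors (p - 7), (p - 3).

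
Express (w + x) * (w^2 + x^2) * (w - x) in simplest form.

(w+x)(w-x) = w^2 - x^2; continue pairing.

w^4 - x^4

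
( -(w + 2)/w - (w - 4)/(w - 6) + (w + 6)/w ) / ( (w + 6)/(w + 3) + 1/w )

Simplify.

(-w^3 + 5*w^2 - 72)/(w^3 + w^2 - 39*w - 18)

Numerator: -(w + 2)/w - (w - 4)/(w - 6) + (w + 6)/w = (-w^2 + 8*w - 24)/(w^2 - 6*w)
Denominator: (w + 6)/(w + 3) + 1/w = (w^2 + 7*w + 3)/(w^2 + 3*w)
Divide: ((-w^2 + 8*w - 24)/(w^2 - 6*w)) · ((w^2 + 3*w)/(w^2 + 7*w + 3)) = (-w^3 + 5*w^2 - 72)/(w^3 + w^2 - 39*w - 18)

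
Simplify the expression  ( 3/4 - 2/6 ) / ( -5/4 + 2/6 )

Numerator: 3/4 - 2/6 = 5/12
Denominator: -5/4 + 2/6 = -11/12
Divide: (5/12) · (-12/11) = -5/11

-5/11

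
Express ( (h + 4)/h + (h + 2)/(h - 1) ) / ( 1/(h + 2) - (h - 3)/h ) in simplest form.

Numerator: (h + 4)/h + (h + 2)/(h - 1) = (2*h² + 5*h - 4)/(h² - h)
Denominator: 1/(h + 2) - (h - 3)/h = (-h² + 2*h + 6)/(h² + 2*h)
Divide: ((2*h² + 5*h - 4)/(h² - h)) · ((h² + 2*h)/(-h² + 2*h + 6)) = (-2*h³ - 9*h² - 6*h + 8)/(h³ - 3*h² - 4*h + 6)

(-2*h³ - 9*h² - 6*h + 8)/(h³ - 3*h² - 4*h + 6)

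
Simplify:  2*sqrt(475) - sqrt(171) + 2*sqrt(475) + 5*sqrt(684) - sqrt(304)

2*sqrt(475) = 10*sqrt(19); sqrt(171) = 3*sqrt(19); 2*sqrt(475) = 10*sqrt(19); 5*sqrt(684) = 30*sqrt(19); sqrt(304) = 4*sqrt(19)
Combine: (10 - 3 + 10 + 30 - 4)·sqrt(19) = 43*sqrt(19)

43*sqrt(19)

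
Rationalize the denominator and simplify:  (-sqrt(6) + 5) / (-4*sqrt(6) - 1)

(-21*sqrt(6) + 29)/95

Multiply numerator and denominator by -1 + 4*sqrt(6).
Denominator becomes -95; numerator becomes -29 + 21*sqrt(6).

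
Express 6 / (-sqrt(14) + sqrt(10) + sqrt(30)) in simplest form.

(-39*sqrt(14) - 9*sqrt(30) + 51*sqrt(10) + 30*sqrt(42))/131

Group as (sqrt(10) + sqrt(30)) - sqrt(14); multiply by (sqrt(10) + sqrt(30)) + sqrt(14), then rationalise the remaining surd.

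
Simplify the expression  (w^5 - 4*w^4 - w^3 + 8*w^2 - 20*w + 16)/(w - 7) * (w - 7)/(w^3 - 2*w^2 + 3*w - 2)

Factor: w^5 - 4*w^4 - w^3 + 8*w^2 - 20*w + 16 = (w - 4)*(w + 2)*(w^2 - w + 2)*(w - 1);  w^3 - 2*w^2 + 3*w - 2 = (w - 1)*(w^2 - w + 2)
Cancel the common factors (w^2 - w + 2), (w - 7), (w - 1).

w^2 - 2*w - 8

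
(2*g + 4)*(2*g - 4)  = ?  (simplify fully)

4*g**2 - 16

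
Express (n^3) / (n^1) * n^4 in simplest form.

Quotient: n^2
Multiply by n^4: add exponents.

n^6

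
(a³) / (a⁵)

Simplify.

a^(-2)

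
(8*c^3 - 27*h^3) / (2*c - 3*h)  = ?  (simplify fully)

Factor as (a-b)(a^2+ab+b^2) with a=(2*c), b=(3*h).

4*c^2 + 6*c*h + 9*h^2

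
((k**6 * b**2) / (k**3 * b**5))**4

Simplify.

k**12/b**12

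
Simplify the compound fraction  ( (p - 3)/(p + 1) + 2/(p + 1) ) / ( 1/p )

(p² - p)/(p + 1)

Numerator: (p - 3)/(p + 1) + 2/(p + 1) = (p - 1)/(p + 1)
Denominator: 1/p = 1/p
Divide: ((p - 1)/(p + 1)) · (p) = (p² - p)/(p + 1)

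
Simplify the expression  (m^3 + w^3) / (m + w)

w^3 + m^3 = (m + w)(m^2 - m*w + w^2).

m^2 - m*w + w^2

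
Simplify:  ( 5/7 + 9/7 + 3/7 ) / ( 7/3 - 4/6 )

Numerator: 5/7 + 9/7 + 3/7 = 17/7
Denominator: 7/3 - 4/6 = 5/3
Divide: (17/7) · (3/5) = 51/35

51/35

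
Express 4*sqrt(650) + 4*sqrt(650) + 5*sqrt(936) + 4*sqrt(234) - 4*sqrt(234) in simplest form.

4*sqrt(650) = 20*sqrt(26); 4*sqrt(650) = 20*sqrt(26); 5*sqrt(936) = 30*sqrt(26); 4*sqrt(234) = 12*sqrt(26); 4*sqrt(234) = 12*sqrt(26)
Combine: (20 + 20 + 30 + 12 - 12)·sqrt(26) = 70*sqrt(26)

70*sqrt(26)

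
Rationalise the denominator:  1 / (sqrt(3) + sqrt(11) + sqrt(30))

(-11*sqrt(11) - 19*sqrt(3) + 3*sqrt(110) + 8*sqrt(30))/62

Group as (sqrt(11) + sqrt(30)) + sqrt(3); multiply by (sqrt(11) + sqrt(30)) - sqrt(3), then rationalise the remaining surd.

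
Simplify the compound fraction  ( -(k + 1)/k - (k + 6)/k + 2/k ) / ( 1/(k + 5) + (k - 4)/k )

Numerator: -(k + 1)/k - (k + 6)/k + 2/k = (-2*k - 5)/k
Denominator: 1/(k + 5) + (k - 4)/k = (k^2 + 2*k - 20)/(k^2 + 5*k)
Divide: ((-2*k - 5)/k) · ((k^2 + 5*k)/(k^2 + 2*k - 20)) = (-2*k^2 - 15*k - 25)/(k^2 + 2*k - 20)

(-2*k^2 - 15*k - 25)/(k^2 + 2*k - 20)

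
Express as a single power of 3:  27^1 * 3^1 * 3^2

3^6

27^1 = 3^3; 3^1 = 3^1; 3^2 = 3^2
Combine exponents: 3^6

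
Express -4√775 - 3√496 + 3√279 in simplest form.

4√775 = 20*√31; 3√496 = 12*√31; 3√279 = 9*√31
Combine: (-20 - 12 + 9)·√31 = -23*√31

-23*√31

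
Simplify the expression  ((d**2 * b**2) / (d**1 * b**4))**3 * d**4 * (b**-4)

Inside the bracket: d**1 * (b**-2)
Raise to the power 3: d**3 * (b**-6)
Multiply by d**4 * (b**-4): add exponents.

d**7/b**10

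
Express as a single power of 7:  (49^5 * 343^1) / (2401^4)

7^(-3)

49^5 = 7^10; 343^1 = 7^3; 2401^4 = 7^16
Combine exponents: 7^(-3)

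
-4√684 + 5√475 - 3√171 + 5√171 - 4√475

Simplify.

-13*√19

4√684 = 24*√19; 5√475 = 25*√19; 3√171 = 9*√19; 5√171 = 15*√19; 4√475 = 20*√19
Combine: (-24 + 25 - 9 + 15 - 20)·√19 = -13*√19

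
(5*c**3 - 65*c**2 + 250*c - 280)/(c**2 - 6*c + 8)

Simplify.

Factor: 5*c**3 - 65*c**2 + 250*c - 280 = 5*(c - 2)*(c - 7)*(c - 4);  c**2 - 6*c + 8 = (c - 2)*(c - 4)
Cancel the common factors (c - 4), (c - 2).

5*c - 35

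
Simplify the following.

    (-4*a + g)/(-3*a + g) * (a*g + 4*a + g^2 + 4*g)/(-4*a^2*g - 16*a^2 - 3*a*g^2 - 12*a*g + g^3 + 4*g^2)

Factor: a*g + 4*a + g^2 + 4*g = (a + g)*(g + 4);  -4*a^2*g - 16*a^2 - 3*a*g^2 - 12*a*g + g^3 + 4*g^2 = (g + 4)*(a + g)*(-4*a + g)
Cancel the common factors (-4*a + g), (g + 4), (a + g).

-1/(3*a - g)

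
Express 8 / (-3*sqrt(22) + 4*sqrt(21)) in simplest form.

Multiply numerator and denominator by 3*sqrt(22) + 4*sqrt(21).
Denominator becomes 138; numerator becomes 24*sqrt(22) + 32*sqrt(21).

(12*sqrt(22) + 16*sqrt(21))/69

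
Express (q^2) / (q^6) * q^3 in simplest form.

Quotient: (q^-4)
Multiply by q^3: add exponents.

1/q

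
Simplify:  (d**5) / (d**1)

Quotient: d**4

d**4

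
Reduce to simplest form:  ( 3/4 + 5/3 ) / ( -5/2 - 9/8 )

Numerator: 3/4 + 5/3 = 29/12
Denominator: -5/2 - 9/8 = -29/8
Divide: (29/12) · (-8/29) = -2/3

-2/3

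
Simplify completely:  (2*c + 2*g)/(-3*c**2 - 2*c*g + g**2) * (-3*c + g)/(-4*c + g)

Factor: 2*c + 2*g = 2*(c + g);  -3*c**2 - 2*c*g + g**2 = (c + g)*(-3*c + g)
Cancel the common factors (c + g), (-3*c + g).

-2/(4*c - g)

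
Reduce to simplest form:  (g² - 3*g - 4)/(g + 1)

g - 4

Factor: g² - 3*g - 4 = (g - 4)·(g + 1)
Cancel the common factor (g + 1).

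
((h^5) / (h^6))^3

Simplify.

h^(-3)

Inside the bracket: (h^-1)
Raise to the power 3: (h^-3)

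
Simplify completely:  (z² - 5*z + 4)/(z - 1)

Factor: z² - 5*z + 4 = (z - 1)·(z - 4)
Cancel the common factor (z - 1).

z - 4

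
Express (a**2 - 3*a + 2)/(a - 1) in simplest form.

Factor: a**2 - 3*a + 2 = (a - 2)*(a - 1)
Cancel the common factor (a - 1).

a - 2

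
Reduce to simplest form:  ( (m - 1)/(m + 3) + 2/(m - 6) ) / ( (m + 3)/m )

Numerator: (m - 1)/(m + 3) + 2/(m - 6) = (m² - 5*m + 12)/(m² - 3*m - 18)
Denominator: (m + 3)/m = (m + 3)/m
Divide: ((m² - 5*m + 12)/(m² - 3*m - 18)) · (m/(m + 3)) = (m³ - 5*m² + 12*m)/(m³ - 27*m - 54)

(m³ - 5*m² + 12*m)/(m³ - 27*m - 54)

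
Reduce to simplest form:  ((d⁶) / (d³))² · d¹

d⁷

Inside the bracket: d³
Raise to the power 2: d⁶
Multiply by d¹: add exponents.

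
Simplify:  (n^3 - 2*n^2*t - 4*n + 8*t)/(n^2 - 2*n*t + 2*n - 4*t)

n - 2

Factor: n^3 - 2*n^2*t - 4*n + 8*t = (n - 2*t)*(n - 2)*(n + 2);  n^2 - 2*n*t + 2*n - 4*t = (n - 2*t)*(n + 2)
Cancel the common factors (n + 2), (n - 2*t).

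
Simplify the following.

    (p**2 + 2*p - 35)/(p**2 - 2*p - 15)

Factor: p**2 + 2*p - 35 = (p - 5)*(p + 7);  p**2 - 2*p - 15 = (p + 3)*(p - 5)
Cancel the common factor (p - 5).

(p + 7)/(p + 3)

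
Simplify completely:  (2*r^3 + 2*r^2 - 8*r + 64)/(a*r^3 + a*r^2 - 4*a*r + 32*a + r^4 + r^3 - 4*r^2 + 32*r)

2/(a + r)

Factor: 2*r^3 + 2*r^2 - 8*r + 64 = 2*(r + 4)*(r^2 - 3*r + 8);  a*r^3 + a*r^2 - 4*a*r + 32*a + r^4 + r^3 - 4*r^2 + 32*r = (r + 4)*(a + r)*(r^2 - 3*r + 8)
Cancel the common factors (r^2 - 3*r + 8), (r + 4).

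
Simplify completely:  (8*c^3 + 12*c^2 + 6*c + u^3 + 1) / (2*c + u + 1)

4*c^2 - 2*c*u + 4*c + u^2 - u + 1

u^3 + (2*c + 1)^3 = (2*c + u + 1)(4*c^2 - 2*c*u + 4*c + u^2 - u + 1).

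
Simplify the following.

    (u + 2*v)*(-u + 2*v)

-u^2 + 4*v^2

Difference of squares with P = 2*v, Q = u.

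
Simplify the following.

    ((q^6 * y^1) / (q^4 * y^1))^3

Inside the bracket: q^2
Raise to the power 3: q^6

q^6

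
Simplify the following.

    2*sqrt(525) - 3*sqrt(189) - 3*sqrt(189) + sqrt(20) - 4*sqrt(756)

2*sqrt(525) = 10*sqrt(21); 3*sqrt(189) = 9*sqrt(21); 3*sqrt(189) = 9*sqrt(21); sqrt(20) = 2*sqrt(5); 4*sqrt(756) = 24*sqrt(21)

-32*sqrt(21) + 2*sqrt(5)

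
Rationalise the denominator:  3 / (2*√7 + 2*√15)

(-3*√7 + 3*√15)/16

Multiply numerator and denominator by -2*√7 + 2*√15.
Denominator becomes 32; numerator becomes -6*√7 + 6*√15.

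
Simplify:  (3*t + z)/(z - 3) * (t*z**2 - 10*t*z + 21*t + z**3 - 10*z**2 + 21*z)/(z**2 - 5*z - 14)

Factor: t*z**2 - 10*t*z + 21*t + z**3 - 10*z**2 + 21*z = (z - 7)*(t + z)*(z - 3);  z**2 - 5*z - 14 = (z + 2)*(z - 7)
Cancel the common factors (z - 3), (z - 7).

(3*t**2 + 4*t*z + z**2)/(z + 2)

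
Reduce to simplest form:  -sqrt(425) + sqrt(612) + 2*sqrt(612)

sqrt(425) = 5*sqrt(17); sqrt(612) = 6*sqrt(17); 2*sqrt(612) = 12*sqrt(17)
Combine: (-5 + 6 + 12)·sqrt(17) = 13*sqrt(17)

13*sqrt(17)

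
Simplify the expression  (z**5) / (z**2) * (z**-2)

z

Quotient: z**3
Multiply by (z**-2): add exponents.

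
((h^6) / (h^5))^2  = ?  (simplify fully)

Inside the bracket: h^1
Raise to the power 2: h^2

h^2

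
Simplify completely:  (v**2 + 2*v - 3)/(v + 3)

v - 1

Factor: v**2 + 2*v - 3 = (v + 3)*(v - 1)
Cancel the common factor (v + 3).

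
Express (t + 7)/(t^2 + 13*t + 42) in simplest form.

Factor: t^2 + 13*t + 42 = (t + 7)*(t + 6)
Cancel the common factor (t + 7).

1/(t + 6)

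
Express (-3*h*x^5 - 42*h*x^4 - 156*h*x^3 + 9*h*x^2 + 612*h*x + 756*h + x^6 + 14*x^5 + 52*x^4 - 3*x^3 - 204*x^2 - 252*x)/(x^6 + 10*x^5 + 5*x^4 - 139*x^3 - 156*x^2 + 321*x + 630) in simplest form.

Factor: -3*h*x^5 - 42*h*x^4 - 156*h*x^3 + 9*h*x^2 + 612*h*x + 756*h + x^6 + 14*x^5 + 52*x^4 - 3*x^3 - 204*x^2 - 252*x = (-3*h + x)*(x + 7)*(x^2 + 3*x + 3)*(x - 2)*(x + 6);  x^6 + 10*x^5 + 5*x^4 - 139*x^3 - 156*x^2 + 321*x + 630 = (x - 2)*(x - 3)*(x + 7)*(x^2 + 3*x + 3)*(x + 5)
Cancel the common factors (x^2 + 3*x + 3), (x + 7), (x - 2).

(-3*h*x - 18*h + x^2 + 6*x)/(x^2 + 2*x - 15)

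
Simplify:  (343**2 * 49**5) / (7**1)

7**15

343**2 = 7**6; 49**5 = 7**10; 7**1 = 7**1
Combine exponents: 7**15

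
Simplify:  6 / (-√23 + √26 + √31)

Group as (√26 + √31) - √23; multiply by (√26 + √31) + √23, then rationalise the remaining surd.

(-51*√23 + 27*√31 + 42*√26 + 3*√18538)/517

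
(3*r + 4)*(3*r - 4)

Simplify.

Difference of squares with P = 3*r, Q = 4.

9*r**2 - 16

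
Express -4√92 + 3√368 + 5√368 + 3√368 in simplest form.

4√92 = 8*√23; 3√368 = 12*√23; 5√368 = 20*√23; 3√368 = 12*√23
Combine: (-8 + 12 + 20 + 12)·√23 = 36*√23

36*√23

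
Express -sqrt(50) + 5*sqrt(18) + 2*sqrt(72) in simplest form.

22*sqrt(2)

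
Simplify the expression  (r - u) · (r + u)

(r+u)(r-u) = r² - u².

r² - u²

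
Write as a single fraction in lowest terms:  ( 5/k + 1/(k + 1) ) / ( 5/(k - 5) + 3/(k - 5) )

(6*k² - 25*k - 25)/(8*k² + 8*k)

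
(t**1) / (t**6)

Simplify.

Quotient: (t**-5)

t**(-5)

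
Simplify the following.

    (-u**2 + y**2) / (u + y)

-u**2 + y**2 factors as (-u + y)*(u + y).

-u + y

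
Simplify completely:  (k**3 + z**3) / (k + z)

z**3 + k**3 = (k + z)(k**2 - k*z + z**2).

k**2 - k*z + z**2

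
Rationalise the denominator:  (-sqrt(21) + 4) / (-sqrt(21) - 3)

(-7*sqrt(21) + 33)/12

Multiply numerator and denominator by -3 + sqrt(21).
Denominator becomes -12; numerator becomes -33 + 7*sqrt(21).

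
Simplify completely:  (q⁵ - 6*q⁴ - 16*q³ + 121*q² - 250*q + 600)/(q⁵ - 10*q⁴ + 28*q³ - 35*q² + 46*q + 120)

(q + 5)/(q + 1)

Factor: q⁵ - 6*q⁴ - 16*q³ + 121*q² - 250*q + 600 = (q² - q + 5)·(q - 4)·(q + 5)·(q - 6);  q⁵ - 10*q⁴ + 28*q³ - 35*q² + 46*q + 120 = (q + 1)·(q² - q + 5)·(q - 4)·(q - 6)
Cancel the common factors (q² - q + 5), (q - 6), (q - 4).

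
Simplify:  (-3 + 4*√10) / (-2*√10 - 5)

(-95 + 26*√10)/15

Multiply numerator and denominator by -5 + 2*√10.
Denominator becomes -15; numerator becomes -26*√10 + 95.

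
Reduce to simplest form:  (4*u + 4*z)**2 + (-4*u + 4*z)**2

Binomially expand both and collect terms in (4*z), (4*u).

32*u**2 + 32*z**2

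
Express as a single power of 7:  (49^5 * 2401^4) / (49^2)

7^22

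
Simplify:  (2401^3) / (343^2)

7^6

2401^3 = 7^12; 343^2 = 7^6
Combine exponents: 7^6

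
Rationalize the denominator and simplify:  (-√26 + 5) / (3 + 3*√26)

Multiply numerator and denominator by -3*√26 + 3.
Denominator becomes -225; numerator becomes -18*√26 + 93.

(-31 + 6*√26)/75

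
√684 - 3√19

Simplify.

√684 = 6*√19; 3√19 = 3*√19
Combine: (6 - 3)·√19 = 3*√19

3*√19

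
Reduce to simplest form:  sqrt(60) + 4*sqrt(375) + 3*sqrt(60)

28*sqrt(15)

sqrt(60) = 2*sqrt(15); 4*sqrt(375) = 20*sqrt(15); 3*sqrt(60) = 6*sqrt(15)
Combine: (2 + 20 + 6)·sqrt(15) = 28*sqrt(15)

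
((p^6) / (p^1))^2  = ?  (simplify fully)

Inside the bracket: p^5
Raise to the power 2: p^10

p^10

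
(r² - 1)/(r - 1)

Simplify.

r + 1

Factor: r² - 1 = (r + 1)·(r - 1)
Cancel the common factor (r - 1).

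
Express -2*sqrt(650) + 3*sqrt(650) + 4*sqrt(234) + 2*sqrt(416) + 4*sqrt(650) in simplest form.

45*sqrt(26)

2*sqrt(650) = 10*sqrt(26); 3*sqrt(650) = 15*sqrt(26); 4*sqrt(234) = 12*sqrt(26); 2*sqrt(416) = 8*sqrt(26); 4*sqrt(650) = 20*sqrt(26)
Combine: (-10 + 15 + 12 + 8 + 20)·sqrt(26) = 45*sqrt(26)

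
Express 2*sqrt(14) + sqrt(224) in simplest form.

6*sqrt(14)

2*sqrt(14) = 2*sqrt(14); sqrt(224) = 4*sqrt(14)
Combine: (2 + 4)·sqrt(14) = 6*sqrt(14)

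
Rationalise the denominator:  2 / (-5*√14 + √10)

(-5*√14 - √10)/170

Multiply numerator and denominator by √10 + 5*√14.
Denominator becomes -340; numerator becomes 2*√10 + 10*√14.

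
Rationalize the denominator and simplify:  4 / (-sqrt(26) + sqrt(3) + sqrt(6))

Group as (sqrt(3) + sqrt(6)) - sqrt(26); multiply by (sqrt(3) + sqrt(6)) + sqrt(26), then rationalise the remaining surd.

(-68*sqrt(26) - 92*sqrt(6) - 116*sqrt(3) - 48*sqrt(13))/217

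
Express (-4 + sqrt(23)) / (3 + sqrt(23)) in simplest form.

Multiply numerator and denominator by -sqrt(23) + 3.
Denominator becomes -14; numerator becomes -35 + 7*sqrt(23).

(-sqrt(23) + 5)/2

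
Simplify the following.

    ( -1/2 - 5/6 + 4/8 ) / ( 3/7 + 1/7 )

Numerator: -1/2 - 5/6 + 4/8 = -5/6
Denominator: 3/7 + 1/7 = 4/7
Divide: (-5/6) · (7/4) = -35/24

-35/24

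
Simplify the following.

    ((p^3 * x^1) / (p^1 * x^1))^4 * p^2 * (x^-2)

Inside the bracket: p^2
Raise to the power 4: p^8
Multiply by p^2 * (x^-2): add exponents.

p^10/x^2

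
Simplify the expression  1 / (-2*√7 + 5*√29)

Multiply numerator and denominator by 2*√7 + 5*√29.
Denominator becomes 697; numerator becomes 2*√7 + 5*√29.

(2*√7 + 5*√29)/697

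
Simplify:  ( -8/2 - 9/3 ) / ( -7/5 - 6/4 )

Numerator: -8/2 - 9/3 = -7
Denominator: -7/5 - 6/4 = -29/10
Divide: (-7) · (-10/29) = 70/29

70/29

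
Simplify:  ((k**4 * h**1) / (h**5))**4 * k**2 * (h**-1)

k**18/h**17

Inside the bracket: k**4 * (h**-4)
Raise to the power 4: k**16 * (h**-16)
Multiply by k**2 * (h**-1): add exponents.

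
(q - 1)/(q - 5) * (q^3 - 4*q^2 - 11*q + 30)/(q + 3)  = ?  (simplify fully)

Factor: q^3 - 4*q^2 - 11*q + 30 = (q - 2)*(q + 3)*(q - 5)
Cancel the common factors (q + 3), (q - 5).

q^2 - 3*q + 2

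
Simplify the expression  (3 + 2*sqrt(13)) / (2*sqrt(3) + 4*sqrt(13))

Multiply numerator and denominator by -2*sqrt(3) + 4*sqrt(13).
Denominator becomes 196; numerator becomes -4*sqrt(39) - 6*sqrt(3) + 12*sqrt(13) + 104.

(-2*sqrt(39) - 3*sqrt(3) + 6*sqrt(13) + 52)/98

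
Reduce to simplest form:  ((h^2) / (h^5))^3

h^(-9)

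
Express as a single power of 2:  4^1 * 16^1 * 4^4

4^1 = 2^2; 16^1 = 2^4; 4^4 = 2^8
Combine exponents: 2^14

2^14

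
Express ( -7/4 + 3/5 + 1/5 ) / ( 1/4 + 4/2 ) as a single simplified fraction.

Numerator: -7/4 + 3/5 + 1/5 = -19/20
Denominator: 1/4 + 4/2 = 9/4
Divide: (-19/20) · (4/9) = -19/45

-19/45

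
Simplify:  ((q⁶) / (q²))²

q⁸

Inside the bracket: q⁴
Raise to the power 2: q⁸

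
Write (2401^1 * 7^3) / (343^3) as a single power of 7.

7^(-2)

2401^1 = 7^4; 7^3 = 7^3; 343^3 = 7^9
Combine exponents: 7^(-2)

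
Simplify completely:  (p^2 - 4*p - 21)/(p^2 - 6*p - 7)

(p + 3)/(p + 1)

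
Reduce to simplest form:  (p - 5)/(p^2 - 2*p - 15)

Factor: p^2 - 2*p - 15 = (p - 5)*(p + 3)
Cancel the common factor (p - 5).

1/(p + 3)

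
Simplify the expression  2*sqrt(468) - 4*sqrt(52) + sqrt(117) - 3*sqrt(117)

-2*sqrt(13)

2*sqrt(468) = 12*sqrt(13); 4*sqrt(52) = 8*sqrt(13); sqrt(117) = 3*sqrt(13); 3*sqrt(117) = 9*sqrt(13)
Combine: (12 - 8 + 3 - 9)·sqrt(13) = -2*sqrt(13)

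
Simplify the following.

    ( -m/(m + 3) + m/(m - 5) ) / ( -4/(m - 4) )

(-2*m^2 + 8*m)/(m^2 - 2*m - 15)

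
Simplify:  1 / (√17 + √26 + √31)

(-√13702 + 6*√31 + 11*√26 + 20*√17)/812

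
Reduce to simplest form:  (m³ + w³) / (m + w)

Apply the sum-of-cubes factorisation and cancel (m + w).

m² - m*w + w²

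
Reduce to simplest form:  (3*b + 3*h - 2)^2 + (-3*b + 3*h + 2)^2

18*b^2 - 24*b + 18*h^2 + 8

Write as f((3*h),(3*b - 2)) + f((3*h),-(3*b - 2)) and expand.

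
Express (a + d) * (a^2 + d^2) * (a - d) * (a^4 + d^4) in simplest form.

a^8 - d^8

(a+d)(a-d) = a^2 - d^2; continue pairing.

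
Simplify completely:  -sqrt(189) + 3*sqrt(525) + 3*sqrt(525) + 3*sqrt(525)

42*sqrt(21)

sqrt(189) = 3*sqrt(21); 3*sqrt(525) = 15*sqrt(21); 3*sqrt(525) = 15*sqrt(21); 3*sqrt(525) = 15*sqrt(21)
Combine: (-3 + 15 + 15 + 15)·sqrt(21) = 42*sqrt(21)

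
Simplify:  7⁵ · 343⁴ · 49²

7⁵ = 7^5; 343⁴ = 7^12; 49² = 7^4
Combine exponents: 7^21

7^21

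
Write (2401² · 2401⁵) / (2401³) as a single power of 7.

2401² = 7^8; 2401⁵ = 7^20; 2401³ = 7^12
Combine exponents: 7^16

7^16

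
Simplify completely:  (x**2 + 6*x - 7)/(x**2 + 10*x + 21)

Factor: x**2 + 6*x - 7 = (x + 7)*(x - 1);  x**2 + 10*x + 21 = (x + 3)*(x + 7)
Cancel the common factor (x + 7).

(x - 1)/(x + 3)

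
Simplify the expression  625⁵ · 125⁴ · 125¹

5^35

625⁵ = 5^20; 125⁴ = 5^12; 125¹ = 5^3
Combine exponents: 5^35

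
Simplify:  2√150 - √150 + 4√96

21*√6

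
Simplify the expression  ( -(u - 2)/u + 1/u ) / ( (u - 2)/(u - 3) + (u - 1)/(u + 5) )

(-u^3 + u^2 + 21*u - 45)/(2*u^3 - u^2 - 7*u)

Numerator: -(u - 2)/u + 1/u = (-u + 3)/u
Denominator: (u - 2)/(u - 3) + (u - 1)/(u + 5) = (2*u^2 - u - 7)/(u^2 + 2*u - 15)
Divide: ((-u + 3)/u) · ((u^2 + 2*u - 15)/(2*u^2 - u - 7)) = (-u^3 + u^2 + 21*u - 45)/(2*u^3 - u^2 - 7*u)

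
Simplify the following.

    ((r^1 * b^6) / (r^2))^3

Inside the bracket: (r^-1) * b^6
Raise to the power 3: (r^-3) * b^18

b^18/r^3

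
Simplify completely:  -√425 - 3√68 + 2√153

√425 = 5*√17; 3√68 = 6*√17; 2√153 = 6*√17
Combine: (-5 - 6 + 6)·√17 = -5*√17

-5*√17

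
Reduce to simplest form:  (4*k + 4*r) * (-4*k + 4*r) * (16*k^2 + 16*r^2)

-256*k^4 + 256*r^4

Pair the conjugate factors: ((4*r)+(4*k))((4*r)-(4*k)) = -16*k^2 + 16*r^2, then repeat with the next factor.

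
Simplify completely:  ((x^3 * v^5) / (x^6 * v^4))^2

Inside the bracket: (x^-3) * v^1
Raise to the power 2: (x^-6) * v^2

v^2/x^6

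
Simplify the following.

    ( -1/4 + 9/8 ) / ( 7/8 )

Numerator: -1/4 + 9/8 = 7/8
Denominator: 7/8 = 7/8
Divide: (7/8) · (8/7) = 1

1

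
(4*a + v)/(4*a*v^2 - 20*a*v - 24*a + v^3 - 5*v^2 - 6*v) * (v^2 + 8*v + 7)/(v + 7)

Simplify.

Factor: 4*a*v^2 - 20*a*v - 24*a + v^3 - 5*v^2 - 6*v = (v + 1)*(v - 6)*(4*a + v);  v^2 + 8*v + 7 = (v + 7)*(v + 1)
Cancel the common factors (v + 1), (v + 7), (4*a + v).

1/(v - 6)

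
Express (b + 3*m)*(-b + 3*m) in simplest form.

-b**2 + 9*m**2

Difference of squares with P = 3*m, Q = b.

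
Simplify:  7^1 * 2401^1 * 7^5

7^1 = 7^1; 2401^1 = 7^4; 7^5 = 7^5
Combine exponents: 7^10

7^10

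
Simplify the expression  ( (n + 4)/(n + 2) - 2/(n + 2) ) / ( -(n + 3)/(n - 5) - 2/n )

(-n^2 + 5*n)/(n^2 + 5*n - 10)

Numerator: (n + 4)/(n + 2) - 2/(n + 2) = 1
Denominator: -(n + 3)/(n - 5) - 2/n = (-n^2 - 5*n + 10)/(n^2 - 5*n)
Divide: (1) · ((n^2 - 5*n)/(-n^2 - 5*n + 10)) = (-n^2 + 5*n)/(n^2 + 5*n - 10)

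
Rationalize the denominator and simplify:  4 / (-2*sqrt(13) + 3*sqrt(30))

(4*sqrt(13) + 6*sqrt(30))/109

Multiply numerator and denominator by 2*sqrt(13) + 3*sqrt(30).
Denominator becomes 218; numerator becomes 8*sqrt(13) + 12*sqrt(30).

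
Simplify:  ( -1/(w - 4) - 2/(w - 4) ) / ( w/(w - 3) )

(-3*w + 9)/(w^2 - 4*w)

Numerator: -1/(w - 4) - 2/(w - 4) = -3/(w - 4)
Denominator: w/(w - 3) = w/(w - 3)
Divide: (-3/(w - 4)) · ((w - 3)/w) = (-3*w + 9)/(w^2 - 4*w)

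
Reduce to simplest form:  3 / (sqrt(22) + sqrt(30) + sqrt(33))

Group as (sqrt(22) + sqrt(33)) + sqrt(30); multiply by (sqrt(22) + sqrt(33)) - sqrt(30), then rationalise the remaining surd.

(-396*sqrt(5) + 57*sqrt(33) + 75*sqrt(30) + 123*sqrt(22))/2279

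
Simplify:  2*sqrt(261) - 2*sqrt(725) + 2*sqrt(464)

4*sqrt(29)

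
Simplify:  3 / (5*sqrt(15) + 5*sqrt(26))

Multiply numerator and denominator by -5*sqrt(15) + 5*sqrt(26).
Denominator becomes 275; numerator becomes -15*sqrt(15) + 15*sqrt(26).

(-3*sqrt(15) + 3*sqrt(26))/55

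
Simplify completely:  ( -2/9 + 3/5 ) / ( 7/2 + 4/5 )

Numerator: -2/9 + 3/5 = 17/45
Denominator: 7/2 + 4/5 = 43/10
Divide: (17/45) · (10/43) = 34/387

34/387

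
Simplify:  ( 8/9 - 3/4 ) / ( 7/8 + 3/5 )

50/531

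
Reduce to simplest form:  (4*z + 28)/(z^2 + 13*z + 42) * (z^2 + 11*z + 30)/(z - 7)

(4*z + 20)/(z - 7)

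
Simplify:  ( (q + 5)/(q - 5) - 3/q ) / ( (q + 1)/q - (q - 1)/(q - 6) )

(-q^3 + 4*q^2 - 3*q + 90)/(4*q^2 - 14*q - 30)

Numerator: (q + 5)/(q - 5) - 3/q = (q^2 + 2*q + 15)/(q^2 - 5*q)
Denominator: (q + 1)/q - (q - 1)/(q - 6) = (-4*q - 6)/(q^2 - 6*q)
Divide: ((q^2 + 2*q + 15)/(q^2 - 5*q)) · ((q^2 - 6*q)/(-4*q - 6)) = (-q^3 + 4*q^2 - 3*q + 90)/(4*q^2 - 14*q - 30)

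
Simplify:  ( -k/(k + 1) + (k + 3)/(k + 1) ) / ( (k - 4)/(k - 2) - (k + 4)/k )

Numerator: -k/(k + 1) + (k + 3)/(k + 1) = 3/(k + 1)
Denominator: (k - 4)/(k - 2) - (k + 4)/k = (-6*k + 8)/(k² - 2*k)
Divide: (3/(k + 1)) · ((k² - 2*k)/(-6*k + 8)) = (-3*k² + 6*k)/(6*k² - 2*k - 8)

(-3*k² + 6*k)/(6*k² - 2*k - 8)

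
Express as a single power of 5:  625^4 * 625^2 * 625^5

5^44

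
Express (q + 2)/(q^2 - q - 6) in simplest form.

Factor: q^2 - q - 6 = (q + 2)*(q - 3)
Cancel the common factor (q + 2).

1/(q - 3)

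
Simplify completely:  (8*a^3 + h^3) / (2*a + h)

Apply the sum-of-cubes factorisation and cancel (2*a + h).

4*a^2 - 2*a*h + h^2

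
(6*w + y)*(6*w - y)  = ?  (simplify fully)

Difference of squares with P = 6*w, Q = y.

36*w^2 - y^2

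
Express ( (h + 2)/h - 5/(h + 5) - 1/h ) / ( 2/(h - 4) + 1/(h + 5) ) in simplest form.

(h^3 - 3*h^2 + h - 20)/(3*h^2 + 6*h)

Numerator: (h + 2)/h - 5/(h + 5) - 1/h = (h^2 + h + 5)/(h^2 + 5*h)
Denominator: 2/(h - 4) + 1/(h + 5) = (3*h + 6)/(h^2 + h - 20)
Divide: ((h^2 + h + 5)/(h^2 + 5*h)) · ((h^2 + h - 20)/(3*h + 6)) = (h^3 - 3*h^2 + h - 20)/(3*h^2 + 6*h)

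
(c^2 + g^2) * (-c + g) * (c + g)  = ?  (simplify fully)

(g+c)(g-c) = -c^2 + g^2; continue pairing.

-c^4 + g^4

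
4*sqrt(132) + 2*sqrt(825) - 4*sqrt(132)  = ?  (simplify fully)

10*sqrt(33)

4*sqrt(132) = 8*sqrt(33); 2*sqrt(825) = 10*sqrt(33); 4*sqrt(132) = 8*sqrt(33)
Combine: (8 + 10 - 8)·sqrt(33) = 10*sqrt(33)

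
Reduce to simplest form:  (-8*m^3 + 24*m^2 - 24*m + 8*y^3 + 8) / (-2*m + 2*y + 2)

Apply the difference-of-cubes factorisation and cancel (-2*m + 2*y + 2).

4*m^2 + 4*m*y - 8*m + 4*y^2 - 4*y + 4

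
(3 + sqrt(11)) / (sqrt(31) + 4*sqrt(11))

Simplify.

Multiply numerator and denominator by -sqrt(31) + 4*sqrt(11).
Denominator becomes 145; numerator becomes -sqrt(341) - 3*sqrt(31) + 12*sqrt(11) + 44.

(-sqrt(341) - 3*sqrt(31) + 12*sqrt(11) + 44)/145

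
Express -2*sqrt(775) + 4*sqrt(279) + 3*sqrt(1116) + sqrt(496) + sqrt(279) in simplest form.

2*sqrt(775) = 10*sqrt(31); 4*sqrt(279) = 12*sqrt(31); 3*sqrt(1116) = 18*sqrt(31); sqrt(496) = 4*sqrt(31); sqrt(279) = 3*sqrt(31)
Combine: (-10 + 12 + 18 + 4 + 3)·sqrt(31) = 27*sqrt(31)

27*sqrt(31)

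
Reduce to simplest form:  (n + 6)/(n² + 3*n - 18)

1/(n - 3)

Factor: n² + 3*n - 18 = (n - 3)·(n + 6)
Cancel the common factor (n + 6).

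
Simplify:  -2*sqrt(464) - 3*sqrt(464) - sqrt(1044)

-26*sqrt(29)

2*sqrt(464) = 8*sqrt(29); 3*sqrt(464) = 12*sqrt(29); sqrt(1044) = 6*sqrt(29)
Combine: (-8 - 12 - 6)·sqrt(29) = -26*sqrt(29)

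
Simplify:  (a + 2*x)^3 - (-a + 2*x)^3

2*a*(a^2 + 12*x^2)

Write as f((2*x),a) - f((2*x),-a) and expand.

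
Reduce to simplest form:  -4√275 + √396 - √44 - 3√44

-22*√11

4√275 = 20*√11; √396 = 6*√11; √44 = 2*√11; 3√44 = 6*√11
Combine: (-20 + 6 - 2 - 6)·√11 = -22*√11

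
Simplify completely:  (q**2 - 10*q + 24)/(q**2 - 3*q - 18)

Factor: q**2 - 10*q + 24 = (q - 4)*(q - 6);  q**2 - 3*q - 18 = (q + 3)*(q - 6)
Cancel the common factor (q - 6).

(q - 4)/(q + 3)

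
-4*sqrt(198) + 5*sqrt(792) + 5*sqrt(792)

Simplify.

4*sqrt(198) = 12*sqrt(22); 5*sqrt(792) = 30*sqrt(22); 5*sqrt(792) = 30*sqrt(22)
Combine: (-12 + 30 + 30)·sqrt(22) = 48*sqrt(22)

48*sqrt(22)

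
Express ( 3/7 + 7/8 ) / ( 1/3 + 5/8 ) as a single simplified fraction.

Numerator: 3/7 + 7/8 = 73/56
Denominator: 1/3 + 5/8 = 23/24
Divide: (73/56) · (24/23) = 219/161

219/161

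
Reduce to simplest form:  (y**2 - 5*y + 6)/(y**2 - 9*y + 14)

(y - 3)/(y - 7)

Factor: y**2 - 5*y + 6 = (y - 3)*(y - 2);  y**2 - 9*y + 14 = (y - 2)*(y - 7)
Cancel the common factor (y - 2).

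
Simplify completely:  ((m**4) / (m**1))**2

m**6

Inside the bracket: m**3
Raise to the power 2: m**6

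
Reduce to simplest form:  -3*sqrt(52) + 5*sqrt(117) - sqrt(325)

3*sqrt(52) = 6*sqrt(13); 5*sqrt(117) = 15*sqrt(13); sqrt(325) = 5*sqrt(13)
Combine: (-6 + 15 - 5)·sqrt(13) = 4*sqrt(13)

4*sqrt(13)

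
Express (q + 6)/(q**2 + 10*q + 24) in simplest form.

Factor: q**2 + 10*q + 24 = (q + 4)*(q + 6)
Cancel the common factor (q + 6).

1/(q + 4)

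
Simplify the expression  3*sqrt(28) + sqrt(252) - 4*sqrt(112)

-4*sqrt(7)

3*sqrt(28) = 6*sqrt(7); sqrt(252) = 6*sqrt(7); 4*sqrt(112) = 16*sqrt(7)
Combine: (6 + 6 - 16)·sqrt(7) = -4*sqrt(7)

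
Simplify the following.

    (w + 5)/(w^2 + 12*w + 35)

1/(w + 7)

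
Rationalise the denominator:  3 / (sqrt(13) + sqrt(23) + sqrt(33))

(-6*sqrt(9867) + 9*sqrt(33) + 69*sqrt(23) + 129*sqrt(13))/1187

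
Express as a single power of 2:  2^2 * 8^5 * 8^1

2^20

2^2 = 2^2; 8^5 = 2^15; 8^1 = 2^3
Combine exponents: 2^20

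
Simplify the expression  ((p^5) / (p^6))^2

Inside the bracket: (p^-1)
Raise to the power 2: (p^-2)

p^(-2)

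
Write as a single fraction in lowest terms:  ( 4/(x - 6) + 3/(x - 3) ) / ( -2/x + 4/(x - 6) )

(7*x² - 30*x)/(2*x² + 6*x - 36)

Numerator: 4/(x - 6) + 3/(x - 3) = (7*x - 30)/(x² - 9*x + 18)
Denominator: -2/x + 4/(x - 6) = (2*x + 12)/(x² - 6*x)
Divide: ((7*x - 30)/(x² - 9*x + 18)) · ((x² - 6*x)/(2*x + 12)) = (7*x² - 30*x)/(2*x² + 6*x - 36)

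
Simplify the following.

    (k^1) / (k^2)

1/k

Quotient: (k^-1)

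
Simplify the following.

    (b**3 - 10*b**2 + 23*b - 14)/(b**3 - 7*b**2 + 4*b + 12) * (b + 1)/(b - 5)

(b**2 - 8*b + 7)/(b**2 - 11*b + 30)

Factor: b**3 - 10*b**2 + 23*b - 14 = (b - 1)*(b - 7)*(b - 2);  b**3 - 7*b**2 + 4*b + 12 = (b + 1)*(b - 6)*(b - 2)
Cancel the common factors (b + 1), (b - 2).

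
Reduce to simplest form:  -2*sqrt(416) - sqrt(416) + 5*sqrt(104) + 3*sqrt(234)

7*sqrt(26)

2*sqrt(416) = 8*sqrt(26); sqrt(416) = 4*sqrt(26); 5*sqrt(104) = 10*sqrt(26); 3*sqrt(234) = 9*sqrt(26)
Combine: (-8 - 4 + 10 + 9)·sqrt(26) = 7*sqrt(26)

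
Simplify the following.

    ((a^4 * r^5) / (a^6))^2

Inside the bracket: (a^-2) * r^5
Raise to the power 2: (a^-4) * r^10

r^10/a^4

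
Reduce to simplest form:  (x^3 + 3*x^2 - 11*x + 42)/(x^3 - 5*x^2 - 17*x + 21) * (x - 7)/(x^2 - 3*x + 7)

(x + 6)/(x^2 + 2*x - 3)

Factor: x^3 + 3*x^2 - 11*x + 42 = (x + 6)*(x^2 - 3*x + 7);  x^3 - 5*x^2 - 17*x + 21 = (x - 7)*(x - 1)*(x + 3)
Cancel the common factors (x^2 - 3*x + 7), (x - 7).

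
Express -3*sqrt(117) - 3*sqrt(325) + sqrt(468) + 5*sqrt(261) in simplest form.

3*sqrt(117) = 9*sqrt(13); 3*sqrt(325) = 15*sqrt(13); sqrt(468) = 6*sqrt(13); 5*sqrt(261) = 15*sqrt(29)

-18*sqrt(13) + 15*sqrt(29)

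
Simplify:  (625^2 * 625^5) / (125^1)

625^2 = 5^8; 625^5 = 5^20; 125^1 = 5^3
Combine exponents: 5^25

5^25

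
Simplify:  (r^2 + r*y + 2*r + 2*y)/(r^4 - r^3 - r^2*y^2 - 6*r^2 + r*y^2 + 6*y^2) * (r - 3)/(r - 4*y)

1/(r^2 - 5*r*y + 4*y^2)

Factor: r^2 + r*y + 2*r + 2*y = (r + 2)*(r + y);  r^4 - r^3 - r^2*y^2 - 6*r^2 + r*y^2 + 6*y^2 = (r - 3)*(r + 2)*(r + y)*(r - y)
Cancel the common factors (r + 2), (r + y), (r - 3).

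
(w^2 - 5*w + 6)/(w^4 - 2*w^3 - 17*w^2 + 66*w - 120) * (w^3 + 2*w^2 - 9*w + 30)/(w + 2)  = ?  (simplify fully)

Factor: w^2 - 5*w + 6 = (w - 2)*(w - 3);  w^4 - 2*w^3 - 17*w^2 + 66*w - 120 = (w + 5)*(w - 4)*(w^2 - 3*w + 6);  w^3 + 2*w^2 - 9*w + 30 = (w^2 - 3*w + 6)*(w + 5)
Cancel the common factors (w^2 - 3*w + 6), (w + 5).

(w^2 - 5*w + 6)/(w^2 - 2*w - 8)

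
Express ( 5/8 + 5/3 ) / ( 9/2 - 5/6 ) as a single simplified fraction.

Numerator: 5/8 + 5/3 = 55/24
Denominator: 9/2 - 5/6 = 11/3
Divide: (55/24) · (3/11) = 5/8

5/8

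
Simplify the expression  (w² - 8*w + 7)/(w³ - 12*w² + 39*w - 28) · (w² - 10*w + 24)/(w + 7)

Factor: w² - 8*w + 7 = (w - 7)·(w - 1);  w³ - 12*w² + 39*w - 28 = (w - 4)·(w - 1)·(w - 7);  w² - 10*w + 24 = (w - 4)·(w - 6)
Cancel the common factors (w - 1), (w - 4), (w - 7).

(w - 6)/(w + 7)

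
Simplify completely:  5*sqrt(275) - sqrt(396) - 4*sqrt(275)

5*sqrt(275) = 25*sqrt(11); sqrt(396) = 6*sqrt(11); 4*sqrt(275) = 20*sqrt(11)
Combine: (25 - 6 - 20)·sqrt(11) = -sqrt(11)

-sqrt(11)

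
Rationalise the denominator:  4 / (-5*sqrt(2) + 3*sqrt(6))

5*sqrt(2) + 3*sqrt(6)

Multiply numerator and denominator by 5*sqrt(2) + 3*sqrt(6).
Denominator becomes 4; numerator becomes 20*sqrt(2) + 12*sqrt(6).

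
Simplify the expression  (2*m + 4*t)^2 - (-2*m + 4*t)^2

32*m*t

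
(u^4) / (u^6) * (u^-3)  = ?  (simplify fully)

u^(-5)

Quotient: (u^-2)
Multiply by (u^-3): add exponents.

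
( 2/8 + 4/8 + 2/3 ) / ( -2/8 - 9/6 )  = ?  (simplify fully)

Numerator: 2/8 + 4/8 + 2/3 = 17/12
Denominator: -2/8 - 9/6 = -7/4
Divide: (17/12) · (-4/7) = -17/21

-17/21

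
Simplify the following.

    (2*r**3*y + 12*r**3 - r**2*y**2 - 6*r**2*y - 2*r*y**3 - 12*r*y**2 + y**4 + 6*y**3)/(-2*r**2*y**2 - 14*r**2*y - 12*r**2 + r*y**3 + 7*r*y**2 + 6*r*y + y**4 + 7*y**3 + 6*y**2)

(-2*r**2 - r*y + y**2)/(2*r*y + 2*r + y**2 + y)

Factor: 2*r**3*y + 12*r**3 - r**2*y**2 - 6*r**2*y - 2*r*y**3 - 12*r*y**2 + y**4 + 6*y**3 = (r + y)*(-2*r + y)*(-r + y)*(y + 6);  -2*r**2*y**2 - 14*r**2*y - 12*r**2 + r*y**3 + 7*r*y**2 + 6*r*y + y**4 + 7*y**3 + 6*y**2 = (y + 1)*(y + 6)*(2*r + y)*(-r + y)
Cancel the common factors (y + 6), (-r + y).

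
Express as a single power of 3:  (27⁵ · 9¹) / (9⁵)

3^7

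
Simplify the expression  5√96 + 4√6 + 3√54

5√96 = 20*√6; 4√6 = 4*√6; 3√54 = 9*√6
Combine: (20 + 4 + 9)·√6 = 33*√6

33*√6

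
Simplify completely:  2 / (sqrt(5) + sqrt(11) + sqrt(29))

Group as (sqrt(11) + sqrt(29)) + sqrt(5); multiply by (sqrt(11) + sqrt(29)) - sqrt(5), then rationalise the remaining surd.

(-4*sqrt(1595) - 26*sqrt(29) + 46*sqrt(11) + 70*sqrt(5))/51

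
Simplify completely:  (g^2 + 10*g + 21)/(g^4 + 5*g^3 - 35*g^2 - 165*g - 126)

1/(g^2 - 5*g - 6)

Factor: g^2 + 10*g + 21 = (g + 7)*(g + 3);  g^4 + 5*g^3 - 35*g^2 - 165*g - 126 = (g + 1)*(g + 7)*(g + 3)*(g - 6)
Cancel the common factors (g + 3), (g + 7).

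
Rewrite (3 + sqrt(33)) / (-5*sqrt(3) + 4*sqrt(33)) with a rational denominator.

(5*sqrt(3) + 5*sqrt(11) + 4*sqrt(33) + 44)/151

Multiply numerator and denominator by 5*sqrt(3) + 4*sqrt(33).
Denominator becomes 453; numerator becomes 15*sqrt(3) + 15*sqrt(11) + 12*sqrt(33) + 132.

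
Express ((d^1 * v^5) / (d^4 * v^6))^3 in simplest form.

1/(d^9*v^3)

Inside the bracket: (d^-3) * (v^-1)
Raise to the power 3: (d^-9) * (v^-3)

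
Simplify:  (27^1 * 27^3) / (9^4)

3^4

27^1 = 3^3; 27^3 = 3^9; 9^4 = 3^8
Combine exponents: 3^4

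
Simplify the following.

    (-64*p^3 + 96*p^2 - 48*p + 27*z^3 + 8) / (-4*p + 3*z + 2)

Apply the difference-of-cubes factorisation and cancel (-4*p + 3*z + 2).

16*p^2 + 12*p*z - 16*p + 9*z^2 - 6*z + 4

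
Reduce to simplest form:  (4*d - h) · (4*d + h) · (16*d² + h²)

Pair the conjugate factors: ((4*d)+h)((4*d)-h) = 16*d² - h², then repeat with the next factor.

256*d⁴ - h⁴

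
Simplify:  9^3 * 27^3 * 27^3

9^3 = 3^6; 27^3 = 3^9; 27^3 = 3^9
Combine exponents: 3^24

3^24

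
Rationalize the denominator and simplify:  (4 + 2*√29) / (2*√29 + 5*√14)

(-58 - 4*√29 + 10*√14 + 5*√406)/117

Multiply numerator and denominator by -5*√14 + 2*√29.
Denominator becomes -234; numerator becomes -10*√406 - 20*√14 + 8*√29 + 116.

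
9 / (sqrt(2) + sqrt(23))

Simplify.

(-3*sqrt(2) + 3*sqrt(23))/7

Multiply numerator and denominator by -sqrt(2) + sqrt(23).
Denominator becomes 21; numerator becomes -9*sqrt(2) + 9*sqrt(23).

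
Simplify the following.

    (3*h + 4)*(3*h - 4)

9*h^2 - 16

Difference of squares with P = 3*h, Q = 4.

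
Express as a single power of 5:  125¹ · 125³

125¹ = 5^3; 125³ = 5^9
Combine exponents: 5^12

5^12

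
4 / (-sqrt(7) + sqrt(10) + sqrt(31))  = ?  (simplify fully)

(-34*sqrt(7) - 14*sqrt(31) + 28*sqrt(10) + 2*sqrt(2170))/21

Group as (sqrt(10) + sqrt(31)) - sqrt(7); multiply by (sqrt(10) + sqrt(31)) + sqrt(7), then rationalise the remaining surd.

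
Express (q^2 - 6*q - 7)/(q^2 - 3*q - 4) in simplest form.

Factor: q^2 - 6*q - 7 = (q + 1)*(q - 7);  q^2 - 3*q - 4 = (q - 4)*(q + 1)
Cancel the common factor (q + 1).

(q - 7)/(q - 4)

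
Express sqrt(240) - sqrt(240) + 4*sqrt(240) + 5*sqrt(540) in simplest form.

sqrt(240) = 4*sqrt(15); sqrt(240) = 4*sqrt(15); 4*sqrt(240) = 16*sqrt(15); 5*sqrt(540) = 30*sqrt(15)
Combine: (4 - 4 + 16 + 30)·sqrt(15) = 46*sqrt(15)

46*sqrt(15)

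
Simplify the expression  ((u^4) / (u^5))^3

Inside the bracket: (u^-1)
Raise to the power 3: (u^-3)

u^(-3)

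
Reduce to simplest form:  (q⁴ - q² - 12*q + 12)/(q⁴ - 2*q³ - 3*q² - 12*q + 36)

(q - 1)/(q - 3)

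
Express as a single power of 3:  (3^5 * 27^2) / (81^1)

3^7

3^5 = 3^5; 27^2 = 3^6; 81^1 = 3^4
Combine exponents: 3^7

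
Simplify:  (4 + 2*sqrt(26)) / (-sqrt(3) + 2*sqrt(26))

(4*sqrt(3) + 2*sqrt(78) + 8*sqrt(26) + 104)/101

Multiply numerator and denominator by sqrt(3) + 2*sqrt(26).
Denominator becomes 101; numerator becomes 4*sqrt(3) + 2*sqrt(78) + 8*sqrt(26) + 104.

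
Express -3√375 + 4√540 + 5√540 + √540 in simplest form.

45*√15

3√375 = 15*√15; 4√540 = 24*√15; 5√540 = 30*√15; √540 = 6*√15
Combine: (-15 + 24 + 30 + 6)·√15 = 45*√15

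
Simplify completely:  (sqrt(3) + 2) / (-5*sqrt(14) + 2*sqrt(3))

Multiply numerator and denominator by 2*sqrt(3) + 5*sqrt(14).
Denominator becomes -338; numerator becomes 6 + 4*sqrt(3) + 5*sqrt(42) + 10*sqrt(14).

(-10*sqrt(14) - 5*sqrt(42) - 4*sqrt(3) - 6)/338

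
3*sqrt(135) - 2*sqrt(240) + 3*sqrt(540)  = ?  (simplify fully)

3*sqrt(135) = 9*sqrt(15); 2*sqrt(240) = 8*sqrt(15); 3*sqrt(540) = 18*sqrt(15)
Combine: (9 - 8 + 18)·sqrt(15) = 19*sqrt(15)

19*sqrt(15)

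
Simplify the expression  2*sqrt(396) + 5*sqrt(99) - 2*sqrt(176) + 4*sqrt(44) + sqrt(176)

2*sqrt(396) = 12*sqrt(11); 5*sqrt(99) = 15*sqrt(11); 2*sqrt(176) = 8*sqrt(11); 4*sqrt(44) = 8*sqrt(11); sqrt(176) = 4*sqrt(11)
Combine: (12 + 15 - 8 + 8 + 4)·sqrt(11) = 31*sqrt(11)

31*sqrt(11)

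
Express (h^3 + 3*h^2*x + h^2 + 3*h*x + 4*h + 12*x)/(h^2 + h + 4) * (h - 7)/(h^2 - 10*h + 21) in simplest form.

(h + 3*x)/(h - 3)

Factor: h^3 + 3*h^2*x + h^2 + 3*h*x + 4*h + 12*x = (h^2 + h + 4)*(h + 3*x);  h^2 - 10*h + 21 = (h - 7)*(h - 3)
Cancel the common factors (h^2 + h + 4), (h - 7).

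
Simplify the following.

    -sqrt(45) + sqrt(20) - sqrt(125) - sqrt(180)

sqrt(45) = 3*sqrt(5); sqrt(20) = 2*sqrt(5); sqrt(125) = 5*sqrt(5); sqrt(180) = 6*sqrt(5)
Combine: (-3 + 2 - 5 - 6)·sqrt(5) = -12*sqrt(5)

-12*sqrt(5)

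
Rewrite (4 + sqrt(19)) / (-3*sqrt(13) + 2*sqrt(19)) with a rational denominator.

(-3*sqrt(247) - 12*sqrt(13) - 38 - 8*sqrt(19))/41

Multiply numerator and denominator by 2*sqrt(19) + 3*sqrt(13).
Denominator becomes -41; numerator becomes 8*sqrt(19) + 38 + 12*sqrt(13) + 3*sqrt(247).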